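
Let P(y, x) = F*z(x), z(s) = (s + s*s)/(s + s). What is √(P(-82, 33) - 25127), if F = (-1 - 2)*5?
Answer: 7*I*√518 ≈ 159.32*I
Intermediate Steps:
z(s) = (s + s²)/(2*s) (z(s) = (s + s²)/((2*s)) = (s + s²)*(1/(2*s)) = (s + s²)/(2*s))
F = -15 (F = -3*5 = -15)
P(y, x) = -15/2 - 15*x/2 (P(y, x) = -15*(½ + x/2) = -15/2 - 15*x/2)
√(P(-82, 33) - 25127) = √((-15/2 - 15/2*33) - 25127) = √((-15/2 - 495/2) - 25127) = √(-255 - 25127) = √(-25382) = 7*I*√518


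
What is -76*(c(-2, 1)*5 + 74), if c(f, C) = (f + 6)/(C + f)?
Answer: -4104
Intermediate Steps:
c(f, C) = (6 + f)/(C + f)
-76*(c(-2, 1)*5 + 74) = -76*(((6 - 2)/(1 - 2))*5 + 74) = -76*((4/(-1))*5 + 74) = -76*(-1*4*5 + 74) = -76*(-4*5 + 74) = -76*(-20 + 74) = -76*54 = -4104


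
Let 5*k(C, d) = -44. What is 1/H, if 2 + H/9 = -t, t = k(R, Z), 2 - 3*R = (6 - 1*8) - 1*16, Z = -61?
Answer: 5/306 ≈ 0.016340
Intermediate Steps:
R = 20/3 (R = 2/3 - ((6 - 1*8) - 1*16)/3 = 2/3 - ((6 - 8) - 16)/3 = 2/3 - (-2 - 16)/3 = 2/3 - 1/3*(-18) = 2/3 + 6 = 20/3 ≈ 6.6667)
k(C, d) = -44/5 (k(C, d) = (1/5)*(-44) = -44/5)
t = -44/5 ≈ -8.8000
H = 306/5 (H = -18 + 9*(-1*(-44/5)) = -18 + 9*(44/5) = -18 + 396/5 = 306/5 ≈ 61.200)
1/H = 1/(306/5) = 5/306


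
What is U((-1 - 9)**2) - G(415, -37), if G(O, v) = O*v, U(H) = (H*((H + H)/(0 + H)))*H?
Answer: 35355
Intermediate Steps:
U(H) = 2*H**2 (U(H) = (H*((2*H)/H))*H = (H*2)*H = (2*H)*H = 2*H**2)
U((-1 - 9)**2) - G(415, -37) = 2*((-1 - 9)**2)**2 - 415*(-37) = 2*((-10)**2)**2 - 1*(-15355) = 2*100**2 + 15355 = 2*10000 + 15355 = 20000 + 15355 = 35355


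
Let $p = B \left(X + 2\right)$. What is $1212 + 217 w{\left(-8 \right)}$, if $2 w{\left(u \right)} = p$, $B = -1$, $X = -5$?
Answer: $\frac{3075}{2} \approx 1537.5$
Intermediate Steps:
$p = 3$ ($p = - (-5 + 2) = \left(-1\right) \left(-3\right) = 3$)
$w{\left(u \right)} = \frac{3}{2}$ ($w{\left(u \right)} = \frac{1}{2} \cdot 3 = \frac{3}{2}$)
$1212 + 217 w{\left(-8 \right)} = 1212 + 217 \cdot \frac{3}{2} = 1212 + \frac{651}{2} = \frac{3075}{2}$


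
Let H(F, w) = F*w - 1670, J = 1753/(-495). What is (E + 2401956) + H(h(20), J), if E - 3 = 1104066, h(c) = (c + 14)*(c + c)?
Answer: 346454329/99 ≈ 3.4995e+6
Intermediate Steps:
J = -1753/495 (J = 1753*(-1/495) = -1753/495 ≈ -3.5414)
h(c) = 2*c*(14 + c) (h(c) = (14 + c)*(2*c) = 2*c*(14 + c))
E = 1104069 (E = 3 + 1104066 = 1104069)
H(F, w) = -1670 + F*w
(E + 2401956) + H(h(20), J) = (1104069 + 2401956) + (-1670 + (2*20*(14 + 20))*(-1753/495)) = 3506025 + (-1670 + (2*20*34)*(-1753/495)) = 3506025 + (-1670 + 1360*(-1753/495)) = 3506025 + (-1670 - 476816/99) = 3506025 - 642146/99 = 346454329/99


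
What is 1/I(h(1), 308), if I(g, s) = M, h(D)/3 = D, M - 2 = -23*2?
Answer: -1/44 ≈ -0.022727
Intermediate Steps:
M = -44 (M = 2 - 23*2 = 2 - 46 = -44)
h(D) = 3*D
I(g, s) = -44
1/I(h(1), 308) = 1/(-44) = -1/44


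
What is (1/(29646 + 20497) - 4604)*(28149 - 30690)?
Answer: 586611120711/50143 ≈ 1.1699e+7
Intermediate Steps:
(1/(29646 + 20497) - 4604)*(28149 - 30690) = (1/50143 - 4604)*(-2541) = -230858371/50143*(-2541) = 586611120711/50143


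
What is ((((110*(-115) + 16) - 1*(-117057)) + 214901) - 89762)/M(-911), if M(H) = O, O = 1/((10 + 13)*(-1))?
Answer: -5279926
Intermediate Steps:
O = -1/23 (O = 1/(23*(-1)) = 1/(-23) = -1/23 ≈ -0.043478)
M(H) = -1/23
((((110*(-115) + 16) - 1*(-117057)) + 214901) - 89762)/M(-911) = ((((110*(-115) + 16) - 1*(-117057)) + 214901) - 89762)/(-1/23) = ((((-12650 + 16) + 117057) + 214901) - 89762)*(-23) = (((-12634 + 117057) + 214901) - 89762)*(-23) = ((104423 + 214901) - 89762)*(-23) = (319324 - 89762)*(-23) = 229562*(-23) = -5279926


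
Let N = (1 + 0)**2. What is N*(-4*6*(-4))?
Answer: 96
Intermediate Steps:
N = 1 (N = 1**2 = 1)
N*(-4*6*(-4)) = 1*(-4*6*(-4)) = 1*(-24*(-4)) = 1*96 = 96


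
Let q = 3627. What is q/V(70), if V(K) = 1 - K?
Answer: -1209/23 ≈ -52.565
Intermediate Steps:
q/V(70) = 3627/(1 - 1*70) = 3627/(1 - 70) = 3627/(-69) = 3627*(-1/69) = -1209/23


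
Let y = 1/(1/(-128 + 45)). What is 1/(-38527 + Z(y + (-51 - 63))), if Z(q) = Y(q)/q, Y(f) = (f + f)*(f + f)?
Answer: -1/39315 ≈ -2.5436e-5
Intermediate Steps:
Y(f) = 4*f**2 (Y(f) = (2*f)*(2*f) = 4*f**2)
y = -83 (y = 1/(1/(-83)) = 1/(-1/83) = -83)
Z(q) = 4*q (Z(q) = (4*q**2)/q = 4*q)
1/(-38527 + Z(y + (-51 - 63))) = 1/(-38527 + 4*(-83 + (-51 - 63))) = 1/(-38527 + 4*(-83 - 114)) = 1/(-38527 + 4*(-197)) = 1/(-38527 - 788) = 1/(-39315) = -1/39315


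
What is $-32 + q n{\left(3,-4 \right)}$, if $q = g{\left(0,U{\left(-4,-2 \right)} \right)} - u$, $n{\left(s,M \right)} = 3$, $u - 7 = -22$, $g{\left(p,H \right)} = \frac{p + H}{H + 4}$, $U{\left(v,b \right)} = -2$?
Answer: $10$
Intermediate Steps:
$g{\left(p,H \right)} = \frac{H + p}{4 + H}$
$u = -15$ ($u = 7 - 22 = -15$)
$q = 14$ ($q = \frac{-2 + 0}{4 - 2} - -15 = \frac{1}{2} \left(-2\right) + 15 = -1 + 15 = 14$)
$-32 + q n{\left(3,-4 \right)} = -32 + 14 \cdot 3 = -32 + 42 = 10$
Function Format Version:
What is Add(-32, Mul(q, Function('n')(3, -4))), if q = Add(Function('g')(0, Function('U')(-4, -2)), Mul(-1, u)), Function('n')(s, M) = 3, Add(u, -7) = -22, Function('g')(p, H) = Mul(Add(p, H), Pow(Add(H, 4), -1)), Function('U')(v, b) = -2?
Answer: 10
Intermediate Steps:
Function('g')(p, H) = Mul(Pow(Add(4, H), -1), Add(H, p)) (Function('g')(p, H) = Mul(Add(H, p), Pow(Add(4, H), -1)) = Mul(Pow(Add(4, H), -1), Add(H, p)))
u = -15 (u = Add(7, -22) = -15)
q = 14 (q = Add(Mul(Pow(Add(4, -2), -1), Add(-2, 0)), Mul(-1, -15)) = Add(Mul(Pow(2, -1), -2), 15) = Add(Mul(Rational(1, 2), -2), 15) = Add(-1, 15) = 14)
Add(-32, Mul(q, Function('n')(3, -4))) = Add(-32, Mul(14, 3)) = Add(-32, 42) = 10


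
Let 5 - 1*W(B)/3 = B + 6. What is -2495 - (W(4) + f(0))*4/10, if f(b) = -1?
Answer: -12443/5 ≈ -2488.6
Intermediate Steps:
W(B) = -3 - 3*B (W(B) = 15 - 3*(B + 6) = 15 - 3*(6 + B) = 15 + (-18 - 3*B) = -3 - 3*B)
-2495 - (W(4) + f(0))*4/10 = -2495 - ((-3 - 3*4) - 1)*4/10 = -2495 - ((-3 - 12) - 1)*4*(⅒) = -2495 - (-15 - 1)*2/5 = -2495 - (-16)*2/5 = -2495 - 1*(-32/5) = -2495 + 32/5 = -12443/5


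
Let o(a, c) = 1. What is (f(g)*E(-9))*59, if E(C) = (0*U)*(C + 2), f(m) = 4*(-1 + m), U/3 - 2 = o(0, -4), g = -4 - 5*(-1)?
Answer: 0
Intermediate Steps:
g = 1 (g = -4 + 5 = 1)
U = 9 (U = 6 + 3*1 = 6 + 3 = 9)
f(m) = -4 + 4*m
E(C) = 0 (E(C) = (0*9)*(C + 2) = 0*(2 + C) = 0)
(f(g)*E(-9))*59 = ((-4 + 4*1)*0)*59 = ((-4 + 4)*0)*59 = (0*0)*59 = 0*59 = 0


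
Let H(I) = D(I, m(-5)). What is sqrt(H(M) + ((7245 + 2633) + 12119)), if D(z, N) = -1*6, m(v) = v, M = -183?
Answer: sqrt(21991) ≈ 148.29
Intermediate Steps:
D(z, N) = -6
H(I) = -6
sqrt(H(M) + ((7245 + 2633) + 12119)) = sqrt(-6 + ((7245 + 2633) + 12119)) = sqrt(-6 + (9878 + 12119)) = sqrt(-6 + 21997) = sqrt(21991)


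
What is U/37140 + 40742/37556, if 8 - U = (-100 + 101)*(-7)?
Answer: 25228687/23247164 ≈ 1.0852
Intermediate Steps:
U = 15 (U = 8 - (-100 + 101)*(-7) = 8 - (-7) = 8 - 1*(-7) = 8 + 7 = 15)
U/37140 + 40742/37556 = 15/37140 + 40742/37556 = 15*(1/37140) + 40742*(1/37556) = 1/2476 + 20371/18778 = 25228687/23247164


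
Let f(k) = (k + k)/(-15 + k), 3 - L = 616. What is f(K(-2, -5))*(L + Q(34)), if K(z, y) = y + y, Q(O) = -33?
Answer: -2584/5 ≈ -516.80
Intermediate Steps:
K(z, y) = 2*y
L = -613 (L = 3 - 1*616 = 3 - 616 = -613)
f(k) = 2*k/(-15 + k) (f(k) = (2*k)/(-15 + k) = 2*k/(-15 + k))
f(K(-2, -5))*(L + Q(34)) = (2*(2*(-5))/(-15 + 2*(-5)))*(-613 - 33) = (2*(-10)/(-15 - 10))*(-646) = (2*(-10)/(-25))*(-646) = (2*(-10)*(-1/25))*(-646) = (⅘)*(-646) = -2584/5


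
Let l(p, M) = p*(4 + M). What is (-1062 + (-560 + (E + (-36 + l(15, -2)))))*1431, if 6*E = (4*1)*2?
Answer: -2327760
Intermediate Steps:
E = 4/3 (E = ((4*1)*2)/6 = (4*2)/6 = (⅙)*8 = 4/3 ≈ 1.3333)
(-1062 + (-560 + (E + (-36 + l(15, -2)))))*1431 = (-1062 + (-560 + (4/3 + (-36 + 15*(4 - 2)))))*1431 = (-1062 + (-560 + (4/3 + (-36 + 15*2))))*1431 = (-1062 + (-560 + (4/3 + (-36 + 30))))*1431 = (-1062 + (-560 + (4/3 - 6)))*1431 = (-1062 + (-560 - 14/3))*1431 = (-1062 - 1694/3)*1431 = -4880/3*1431 = -2327760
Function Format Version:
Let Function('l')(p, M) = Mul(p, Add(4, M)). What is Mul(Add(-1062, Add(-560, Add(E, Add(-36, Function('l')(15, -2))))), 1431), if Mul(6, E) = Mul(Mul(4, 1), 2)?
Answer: -2327760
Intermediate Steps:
E = Rational(4, 3) (E = Mul(Rational(1, 6), Mul(Mul(4, 1), 2)) = Mul(Rational(1, 6), Mul(4, 2)) = Mul(Rational(1, 6), 8) = Rational(4, 3) ≈ 1.3333)
Mul(Add(-1062, Add(-560, Add(E, Add(-36, Function('l')(15, -2))))), 1431) = Mul(Add(-1062, Add(-560, Add(Rational(4, 3), Add(-36, Mul(15, Add(4, -2)))))), 1431) = Mul(Add(-1062, Add(-560, Add(Rational(4, 3), Add(-36, Mul(15, 2))))), 1431) = Mul(Add(-1062, Add(-560, Add(Rational(4, 3), Add(-36, 30)))), 1431) = Mul(Add(-1062, Add(-560, Add(Rational(4, 3), -6))), 1431) = Mul(Add(-1062, Add(-560, Rational(-14, 3))), 1431) = Mul(Add(-1062, Rational(-1694, 3)), 1431) = Mul(Rational(-4880, 3), 1431) = -2327760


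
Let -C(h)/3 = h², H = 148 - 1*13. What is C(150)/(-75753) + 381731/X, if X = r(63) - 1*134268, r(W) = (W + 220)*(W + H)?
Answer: -2626274827/658495578 ≈ -3.9883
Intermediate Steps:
H = 135 (H = 148 - 13 = 135)
r(W) = (135 + W)*(220 + W) (r(W) = (W + 220)*(W + 135) = (220 + W)*(135 + W) = (135 + W)*(220 + W))
X = -78234 (X = (29700 + 63² + 355*63) - 1*134268 = (29700 + 3969 + 22365) - 134268 = 56034 - 134268 = -78234)
C(h) = -3*h²
C(150)/(-75753) + 381731/X = -3*150²/(-75753) + 381731/(-78234) = -3*22500*(-1/75753) + 381731*(-1/78234) = -67500*(-1/75753) - 381731/78234 = 7500/8417 - 381731/78234 = -2626274827/658495578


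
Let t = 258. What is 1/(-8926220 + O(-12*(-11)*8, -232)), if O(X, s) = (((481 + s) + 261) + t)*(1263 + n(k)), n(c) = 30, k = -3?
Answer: -1/7933196 ≈ -1.2605e-7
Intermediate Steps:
O(X, s) = 1293000 + 1293*s (O(X, s) = (((481 + s) + 261) + 258)*(1263 + 30) = ((742 + s) + 258)*1293 = (1000 + s)*1293 = 1293000 + 1293*s)
1/(-8926220 + O(-12*(-11)*8, -232)) = 1/(-8926220 + (1293000 + 1293*(-232))) = 1/(-8926220 + (1293000 - 299976)) = 1/(-8926220 + 993024) = 1/(-7933196) = -1/7933196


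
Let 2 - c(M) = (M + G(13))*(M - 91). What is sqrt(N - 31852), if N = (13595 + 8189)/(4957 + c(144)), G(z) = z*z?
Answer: 8*I*sqrt(16829906745)/5815 ≈ 178.48*I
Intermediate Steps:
G(z) = z**2
c(M) = 2 - (-91 + M)*(169 + M) (c(M) = 2 - (M + 13**2)*(M - 91) = 2 - (M + 169)*(-91 + M) = 2 - (169 + M)*(-91 + M) = 2 - (-91 + M)*(169 + M))
N = -10892/5815 (N = (13595 + 8189)/(4957 + (15381 - 1*144**2 - 78*144)) = 21784/(4957 + (15381 - 1*20736 - 11232)) = 21784/(4957 + (15381 - 20736 - 11232)) = 21784/(4957 - 16587) = 21784/(-11630) = 21784*(-1/11630) = -10892/5815 ≈ -1.8731)
sqrt(N - 31852) = sqrt(-10892/5815 - 31852) = sqrt(-185230272/5815) = 8*I*sqrt(16829906745)/5815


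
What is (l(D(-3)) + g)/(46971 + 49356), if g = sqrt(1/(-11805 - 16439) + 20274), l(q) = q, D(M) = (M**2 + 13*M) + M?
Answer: -1/2919 + sqrt(4043261735155)/1360329894 ≈ 0.0011356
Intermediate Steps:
D(M) = M**2 + 14*M
g = sqrt(4043261735155)/14122 (g = sqrt(1/(-28244) + 20274) = sqrt(-1/28244 + 20274) = sqrt(572618855/28244) = sqrt(4043261735155)/14122 ≈ 142.39)
(l(D(-3)) + g)/(46971 + 49356) = (-3*(14 - 3) + sqrt(4043261735155)/14122)/(46971 + 49356) = (-3*11 + sqrt(4043261735155)/14122)/96327 = (-33 + sqrt(4043261735155)/14122)*(1/96327) = -1/2919 + sqrt(4043261735155)/1360329894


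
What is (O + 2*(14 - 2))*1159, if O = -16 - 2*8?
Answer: -9272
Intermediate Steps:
O = -32 (O = -16 - 16 = -32)
(O + 2*(14 - 2))*1159 = (-32 + 2*(14 - 2))*1159 = (-32 + 2*12)*1159 = (-32 + 24)*1159 = -8*1159 = -9272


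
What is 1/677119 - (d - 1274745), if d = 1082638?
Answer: 130079299734/677119 ≈ 1.9211e+5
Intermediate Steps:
1/677119 - (d - 1274745) = 1/677119 - (1082638 - 1274745) = 1/677119 - 1*(-192107) = 1/677119 + 192107 = 130079299734/677119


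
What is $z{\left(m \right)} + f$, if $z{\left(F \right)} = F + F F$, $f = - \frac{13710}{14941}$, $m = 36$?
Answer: $\frac{19887702}{14941} \approx 1331.1$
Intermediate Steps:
$f = - \frac{13710}{14941}$ ($f = \left(-13710\right) \frac{1}{14941} = - \frac{13710}{14941} \approx -0.91761$)
$z{\left(F \right)} = F + F^{2}$
$z{\left(m \right)} + f = 36 \left(1 + 36\right) - \frac{13710}{14941} = 36 \cdot 37 - \frac{13710}{14941} = 1332 - \frac{13710}{14941} = \frac{19887702}{14941}$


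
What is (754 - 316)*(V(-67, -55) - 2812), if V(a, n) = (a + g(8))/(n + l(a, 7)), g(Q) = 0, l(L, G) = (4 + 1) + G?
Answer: -52931862/43 ≈ -1.2310e+6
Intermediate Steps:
l(L, G) = 5 + G
V(a, n) = a/(12 + n) (V(a, n) = (a + 0)/(n + (5 + 7)) = a/(n + 12) = a/(12 + n))
(754 - 316)*(V(-67, -55) - 2812) = (754 - 316)*(-67/(12 - 55) - 2812) = 438*(-67/(-43) - 2812) = 438*(-67*(-1/43) - 2812) = 438*(67/43 - 2812) = 438*(-120849/43) = -52931862/43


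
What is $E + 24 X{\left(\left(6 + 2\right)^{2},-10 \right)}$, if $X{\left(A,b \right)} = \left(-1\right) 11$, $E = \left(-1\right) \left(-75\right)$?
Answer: $-189$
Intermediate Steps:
$E = 75$
$X{\left(A,b \right)} = -11$
$E + 24 X{\left(\left(6 + 2\right)^{2},-10 \right)} = 75 + 24 \left(-11\right) = 75 - 264 = -189$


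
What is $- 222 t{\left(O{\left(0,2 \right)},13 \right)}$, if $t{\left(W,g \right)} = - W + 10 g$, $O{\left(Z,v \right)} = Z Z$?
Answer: $-28860$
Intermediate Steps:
$O{\left(Z,v \right)} = Z^{2}$
$- 222 t{\left(O{\left(0,2 \right)},13 \right)} = - 222 \left(- 0^{2} + 10 \cdot 13\right) = - 222 \left(\left(-1\right) 0 + 130\right) = - 222 \left(0 + 130\right) = \left(-222\right) 130 = -28860$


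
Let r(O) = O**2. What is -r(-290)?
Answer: -84100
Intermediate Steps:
-r(-290) = -1*(-290)**2 = -1*84100 = -84100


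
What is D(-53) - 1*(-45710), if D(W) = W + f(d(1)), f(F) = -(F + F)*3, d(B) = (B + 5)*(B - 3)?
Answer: 45729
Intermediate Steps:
d(B) = (-3 + B)*(5 + B) (d(B) = (5 + B)*(-3 + B) = (-3 + B)*(5 + B))
f(F) = -6*F (f(F) = -2*F*3 = -6*F)
D(W) = 72 + W (D(W) = W - 6*(-15 + 1² + 2*1) = W - 6*(-15 + 1 + 2) = W - 6*(-12) = W + 72 = 72 + W)
D(-53) - 1*(-45710) = (72 - 53) - 1*(-45710) = 19 + 45710 = 45729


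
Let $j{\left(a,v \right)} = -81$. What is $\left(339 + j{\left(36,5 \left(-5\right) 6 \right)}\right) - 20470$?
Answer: $-20212$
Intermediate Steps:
$\left(339 + j{\left(36,5 \left(-5\right) 6 \right)}\right) - 20470 = \left(339 - 81\right) - 20470 = 258 - 20470 = -20212$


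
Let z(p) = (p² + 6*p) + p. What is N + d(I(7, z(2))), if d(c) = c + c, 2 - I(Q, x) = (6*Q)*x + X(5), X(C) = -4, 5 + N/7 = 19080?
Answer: 132025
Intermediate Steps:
N = 133525 (N = -35 + 7*19080 = -35 + 133560 = 133525)
z(p) = p² + 7*p
I(Q, x) = 6 - 6*Q*x (I(Q, x) = 2 - ((6*Q)*x - 4) = 2 - (6*Q*x - 4) = 2 - (-4 + 6*Q*x) = 2 + (4 - 6*Q*x) = 6 - 6*Q*x)
d(c) = 2*c
N + d(I(7, z(2))) = 133525 + 2*(6 - 6*7*2*(7 + 2)) = 133525 + 2*(6 - 6*7*2*9) = 133525 + 2*(6 - 6*7*18) = 133525 + 2*(6 - 756) = 133525 + 2*(-750) = 133525 - 1500 = 132025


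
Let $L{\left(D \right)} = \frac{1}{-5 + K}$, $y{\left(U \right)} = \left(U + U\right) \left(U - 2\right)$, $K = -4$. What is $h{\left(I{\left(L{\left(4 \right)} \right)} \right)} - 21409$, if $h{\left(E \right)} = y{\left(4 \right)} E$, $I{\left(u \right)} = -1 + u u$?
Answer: $- \frac{1735409}{81} \approx -21425.0$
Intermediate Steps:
$y{\left(U \right)} = 2 U \left(-2 + U\right)$
$L{\left(D \right)} = - \frac{1}{9}$ ($L{\left(D \right)} = \frac{1}{-5 - 4} = \frac{1}{-9} = - \frac{1}{9}$)
$I{\left(u \right)} = -1 + u^{2}$
$h{\left(E \right)} = 16 E$ ($h{\left(E \right)} = 2 \cdot 4 \left(-2 + 4\right) E = 2 \cdot 4 \cdot 2 E = 16 E$)
$h{\left(I{\left(L{\left(4 \right)} \right)} \right)} - 21409 = 16 \left(-1 + \left(- \frac{1}{9}\right)^{2}\right) - 21409 = 16 \left(-1 + \frac{1}{81}\right) - 21409 = 16 \left(- \frac{80}{81}\right) - 21409 = - \frac{1280}{81} - 21409 = - \frac{1735409}{81}$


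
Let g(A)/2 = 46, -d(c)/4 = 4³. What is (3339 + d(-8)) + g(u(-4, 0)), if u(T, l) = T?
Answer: 3175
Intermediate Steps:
d(c) = -256 (d(c) = -4*4³ = -4*64 = -256)
g(A) = 92 (g(A) = 2*46 = 92)
(3339 + d(-8)) + g(u(-4, 0)) = (3339 - 256) + 92 = 3083 + 92 = 3175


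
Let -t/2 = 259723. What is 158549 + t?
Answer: -360897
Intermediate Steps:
t = -519446 (t = -2*259723 = -519446)
158549 + t = 158549 - 519446 = -360897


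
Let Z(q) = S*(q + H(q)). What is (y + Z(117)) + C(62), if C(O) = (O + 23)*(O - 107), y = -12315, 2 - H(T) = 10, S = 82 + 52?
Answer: -1534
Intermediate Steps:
S = 134
H(T) = -8 (H(T) = 2 - 1*10 = 2 - 10 = -8)
Z(q) = -1072 + 134*q (Z(q) = 134*(q - 8) = 134*(-8 + q) = -1072 + 134*q)
C(O) = (-107 + O)*(23 + O) (C(O) = (23 + O)*(-107 + O) = (-107 + O)*(23 + O))
(y + Z(117)) + C(62) = (-12315 + (-1072 + 134*117)) + (-2461 + 62² - 84*62) = (-12315 + (-1072 + 15678)) + (-2461 + 3844 - 5208) = (-12315 + 14606) - 3825 = 2291 - 3825 = -1534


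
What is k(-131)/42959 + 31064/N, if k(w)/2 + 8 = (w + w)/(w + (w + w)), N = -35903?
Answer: -572144980/661010133 ≈ -0.86556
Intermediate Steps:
k(w) = -44/3 (k(w) = -16 + 2*((w + w)/(w + (w + w))) = -16 + 2*((2*w)/(w + 2*w)) = -16 + 2*((2*w)/((3*w))) = -16 + 2*((2*w)*(1/(3*w))) = -16 + 2*(2/3) = -16 + 4/3 = -44/3)
k(-131)/42959 + 31064/N = -44/3/42959 + 31064/(-35903) = -44/3*1/42959 + 31064*(-1/35903) = -44/128877 - 31064/35903 = -572144980/661010133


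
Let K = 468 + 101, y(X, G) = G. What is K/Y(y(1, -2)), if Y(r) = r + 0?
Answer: -569/2 ≈ -284.50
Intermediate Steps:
Y(r) = r
K = 569
K/Y(y(1, -2)) = 569/(-2) = 569*(-1/2) = -569/2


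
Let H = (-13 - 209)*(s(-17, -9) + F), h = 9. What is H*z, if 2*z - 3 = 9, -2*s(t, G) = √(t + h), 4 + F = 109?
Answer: -139860 + 1332*I*√2 ≈ -1.3986e+5 + 1883.7*I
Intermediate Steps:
F = 105 (F = -4 + 109 = 105)
s(t, G) = -√(9 + t)/2 (s(t, G) = -√(t + 9)/2 = -√(9 + t)/2)
H = -23310 + 222*I*√2 (H = (-13 - 209)*(-√(9 - 17)/2 + 105) = -222*(-I*√2 + 105) = -222*(105 - I*√2) = -23310 + 222*I*√2 ≈ -23310.0 + 313.96*I)
z = 6 (z = 3/2 + (½)*9 = 3/2 + 9/2 = 6)
H*z = (-23310 + 222*I*√2)*6 = -139860 + 1332*I*√2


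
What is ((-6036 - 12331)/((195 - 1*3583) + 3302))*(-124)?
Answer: -1138754/43 ≈ -26483.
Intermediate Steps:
((-6036 - 12331)/((195 - 1*3583) + 3302))*(-124) = -18367/((195 - 3583) + 3302)*(-124) = -18367/(-3388 + 3302)*(-124) = -18367/(-86)*(-124) = -18367*(-1/86)*(-124) = (18367/86)*(-124) = -1138754/43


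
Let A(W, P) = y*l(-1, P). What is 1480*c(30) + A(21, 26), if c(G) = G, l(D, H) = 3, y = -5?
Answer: 44385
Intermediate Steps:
A(W, P) = -15 (A(W, P) = -5*3 = -15)
1480*c(30) + A(21, 26) = 1480*30 - 15 = 44400 - 15 = 44385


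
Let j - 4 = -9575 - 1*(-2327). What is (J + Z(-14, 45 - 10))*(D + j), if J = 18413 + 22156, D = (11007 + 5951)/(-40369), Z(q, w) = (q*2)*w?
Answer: -11577802812466/40369 ≈ -2.8680e+8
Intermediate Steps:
Z(q, w) = 2*q*w (Z(q, w) = (2*q)*w = 2*q*w)
D = -16958/40369 (D = 16958*(-1/40369) = -16958/40369 ≈ -0.42007)
j = -7244 (j = 4 + (-9575 - 1*(-2327)) = 4 + (-9575 + 2327) = 4 - 7248 = -7244)
J = 40569
(J + Z(-14, 45 - 10))*(D + j) = (40569 + 2*(-14)*(45 - 10))*(-16958/40369 - 7244) = (40569 + 2*(-14)*35)*(-292449994/40369) = (40569 - 980)*(-292449994/40369) = 39589*(-292449994/40369) = -11577802812466/40369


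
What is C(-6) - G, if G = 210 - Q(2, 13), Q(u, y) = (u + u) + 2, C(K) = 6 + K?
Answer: -204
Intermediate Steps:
Q(u, y) = 2 + 2*u (Q(u, y) = 2*u + 2 = 2 + 2*u)
G = 204 (G = 210 - (2 + 2*2) = 210 - (2 + 4) = 210 - 1*6 = 210 - 6 = 204)
C(-6) - G = (6 - 6) - 1*204 = 0 - 204 = -204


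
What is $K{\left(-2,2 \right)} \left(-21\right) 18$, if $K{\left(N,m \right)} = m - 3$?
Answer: $378$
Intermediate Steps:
$K{\left(N,m \right)} = -3 + m$ ($K{\left(N,m \right)} = m - 3 = -3 + m$)
$K{\left(-2,2 \right)} \left(-21\right) 18 = \left(-3 + 2\right) \left(-21\right) 18 = \left(-1\right) \left(-21\right) 18 = 21 \cdot 18 = 378$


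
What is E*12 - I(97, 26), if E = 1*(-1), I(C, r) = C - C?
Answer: -12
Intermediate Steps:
I(C, r) = 0
E = -1
E*12 - I(97, 26) = -1*12 - 1*0 = -12 + 0 = -12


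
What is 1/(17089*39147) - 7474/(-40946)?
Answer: 2499989801644/13696090658259 ≈ 0.18253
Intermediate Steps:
1/(17089*39147) - 7474/(-40946) = (1/17089)*(1/39147) - 7474*(-1/40946) = 1/668983083 + 3737/20473 = 2499989801644/13696090658259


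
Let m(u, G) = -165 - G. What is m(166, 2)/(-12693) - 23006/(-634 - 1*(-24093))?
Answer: -288097505/297765087 ≈ -0.96753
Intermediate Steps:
m(166, 2)/(-12693) - 23006/(-634 - 1*(-24093)) = (-165 - 1*2)/(-12693) - 23006/(-634 - 1*(-24093)) = (-165 - 2)*(-1/12693) - 23006/(-634 + 24093) = -167*(-1/12693) - 23006/23459 = 167/12693 - 23006*1/23459 = 167/12693 - 23006/23459 = -288097505/297765087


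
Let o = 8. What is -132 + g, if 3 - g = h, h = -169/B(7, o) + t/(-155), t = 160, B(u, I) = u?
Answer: -22530/217 ≈ -103.82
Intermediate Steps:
h = -5463/217 (h = -169/7 + 160/(-155) = -169*⅐ + 160*(-1/155) = -169/7 - 32/31 = -5463/217 ≈ -25.175)
g = 6114/217 (g = 3 - 1*(-5463/217) = 3 + 5463/217 = 6114/217 ≈ 28.175)
-132 + g = -132 + 6114/217 = -22530/217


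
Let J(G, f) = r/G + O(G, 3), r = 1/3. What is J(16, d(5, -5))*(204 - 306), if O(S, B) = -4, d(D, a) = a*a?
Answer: 3247/8 ≈ 405.88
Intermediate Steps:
d(D, a) = a²
r = ⅓ ≈ 0.33333
J(G, f) = -4 + 1/(3*G) (J(G, f) = 1/(3*G) - 4 = -4 + 1/(3*G))
J(16, d(5, -5))*(204 - 306) = (-4 + (⅓)/16)*(204 - 306) = (-4 + (⅓)*(1/16))*(-102) = (-4 + 1/48)*(-102) = -191/48*(-102) = 3247/8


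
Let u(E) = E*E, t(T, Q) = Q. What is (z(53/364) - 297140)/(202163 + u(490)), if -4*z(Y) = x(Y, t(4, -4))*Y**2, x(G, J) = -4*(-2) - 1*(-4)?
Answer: -39369869867/58598078448 ≈ -0.67186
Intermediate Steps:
x(G, J) = 12 (x(G, J) = 8 + 4 = 12)
u(E) = E**2
z(Y) = -3*Y**2
(z(53/364) - 297140)/(202163 + u(490)) = (-3*(53/364)**2 - 297140)/(202163 + 490**2) = (-3*(53*(1/364))**2 - 297140)/(202163 + 240100) = (-3*(53/364)**2 - 297140)/442263 = (-3*2809/132496 - 297140)*(1/442263) = (-8427/132496 - 297140)*(1/442263) = -39369869867/132496*1/442263 = -39369869867/58598078448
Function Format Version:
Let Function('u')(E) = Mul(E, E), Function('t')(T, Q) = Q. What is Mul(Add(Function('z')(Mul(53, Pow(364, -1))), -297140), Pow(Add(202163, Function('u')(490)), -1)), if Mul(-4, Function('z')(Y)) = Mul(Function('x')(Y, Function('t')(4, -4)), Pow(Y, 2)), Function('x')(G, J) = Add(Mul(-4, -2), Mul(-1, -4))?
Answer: Rational(-39369869867, 58598078448) ≈ -0.67186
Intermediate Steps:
Function('x')(G, J) = 12 (Function('x')(G, J) = Add(8, 4) = 12)
Function('u')(E) = Pow(E, 2)
Function('z')(Y) = Mul(-3, Pow(Y, 2)) (Function('z')(Y) = Mul(Rational(-1, 4), Mul(12, Pow(Y, 2))) = Mul(-3, Pow(Y, 2)))
Mul(Add(Function('z')(Mul(53, Pow(364, -1))), -297140), Pow(Add(202163, Function('u')(490)), -1)) = Mul(Add(Mul(-3, Pow(Mul(53, Pow(364, -1)), 2)), -297140), Pow(Add(202163, Pow(490, 2)), -1)) = Mul(Add(Mul(-3, Pow(Mul(53, Rational(1, 364)), 2)), -297140), Pow(Add(202163, 240100), -1)) = Mul(Add(Mul(-3, Pow(Rational(53, 364), 2)), -297140), Pow(442263, -1)) = Mul(Add(Mul(-3, Rational(2809, 132496)), -297140), Rational(1, 442263)) = Mul(Add(Rational(-8427, 132496), -297140), Rational(1, 442263)) = Mul(Rational(-39369869867, 132496), Rational(1, 442263)) = Rational(-39369869867, 58598078448)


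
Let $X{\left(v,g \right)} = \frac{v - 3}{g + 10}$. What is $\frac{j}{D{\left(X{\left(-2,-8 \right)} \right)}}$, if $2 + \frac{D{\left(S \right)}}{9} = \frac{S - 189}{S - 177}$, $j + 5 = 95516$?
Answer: $- \frac{11429483}{1005} \approx -11373.0$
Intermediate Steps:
$j = 95511$ ($j = -5 + 95516 = 95511$)
$X{\left(v,g \right)} = \frac{-3 + v}{10 + g}$
$D{\left(S \right)} = -18 + \frac{9 \left(-189 + S\right)}{-177 + S}$ ($D{\left(S \right)} = -18 + 9 \frac{S - 189}{S - 177} = -18 + 9 \frac{-189 + S}{-177 + S} = -18 + \frac{9 \left(-189 + S\right)}{-177 + S}$)
$\frac{j}{D{\left(X{\left(-2,-8 \right)} \right)}} = \frac{95511}{9 \frac{1}{-177 + \frac{-3 - 2}{10 - 8}} \left(165 - \frac{-3 - 2}{10 - 8}\right)} = \frac{95511}{9 \frac{1}{-177 + \frac{1}{2} \left(-5\right)} \left(165 - \frac{1}{2} \left(-5\right)\right)} = \frac{95511}{9 \frac{1}{-177 - \frac{5}{2}} \left(165 - - \frac{5}{2}\right)} = \frac{95511}{9 \frac{1}{- \frac{359}{2}} \left(165 + \frac{5}{2}\right)} = \frac{95511}{9 \left(- \frac{2}{359}\right) \frac{335}{2}} = \frac{95511}{- \frac{3015}{359}} = 95511 \left(- \frac{359}{3015}\right) = - \frac{11429483}{1005}$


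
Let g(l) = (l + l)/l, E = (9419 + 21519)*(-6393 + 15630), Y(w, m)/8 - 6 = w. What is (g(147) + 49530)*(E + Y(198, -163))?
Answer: 14155053761016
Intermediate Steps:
Y(w, m) = 48 + 8*w
E = 285774306 (E = 30938*9237 = 285774306)
g(l) = 2 (g(l) = (2*l)/l = 2)
(g(147) + 49530)*(E + Y(198, -163)) = (2 + 49530)*(285774306 + (48 + 8*198)) = 49532*(285774306 + (48 + 1584)) = 49532*(285774306 + 1632) = 49532*285775938 = 14155053761016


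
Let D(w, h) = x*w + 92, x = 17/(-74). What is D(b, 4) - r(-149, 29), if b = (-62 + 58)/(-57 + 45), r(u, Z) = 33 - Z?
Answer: 19519/222 ≈ 87.923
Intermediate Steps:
x = -17/74 (x = 17*(-1/74) = -17/74 ≈ -0.22973)
b = ⅓ (b = -4/(-12) = -4*(-1/12) = ⅓ ≈ 0.33333)
D(w, h) = 92 - 17*w/74 (D(w, h) = -17*w/74 + 92 = 92 - 17*w/74)
D(b, 4) - r(-149, 29) = (92 - 17/74*⅓) - (33 - 1*29) = (92 - 17/222) - (33 - 29) = 20407/222 - 1*4 = 20407/222 - 4 = 19519/222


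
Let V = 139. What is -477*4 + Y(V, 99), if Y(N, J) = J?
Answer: -1809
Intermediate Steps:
-477*4 + Y(V, 99) = -477*4 + 99 = -1908 + 99 = -1809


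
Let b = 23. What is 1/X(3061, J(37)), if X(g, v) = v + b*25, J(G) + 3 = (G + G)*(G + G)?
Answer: 1/6048 ≈ 0.00016534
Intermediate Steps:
J(G) = -3 + 4*G**2 (J(G) = -3 + (G + G)*(G + G) = -3 + (2*G)*(2*G) = -3 + 4*G**2)
X(g, v) = 575 + v (X(g, v) = v + 23*25 = v + 575 = 575 + v)
1/X(3061, J(37)) = 1/(575 + (-3 + 4*37**2)) = 1/(575 + (-3 + 4*1369)) = 1/(575 + (-3 + 5476)) = 1/(575 + 5473) = 1/6048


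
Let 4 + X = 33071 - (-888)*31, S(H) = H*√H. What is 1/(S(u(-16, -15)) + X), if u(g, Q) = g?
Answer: 60595/3671758121 + 64*I/3671758121 ≈ 1.6503e-5 + 1.743e-8*I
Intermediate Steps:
S(H) = H^(3/2)
X = 60595 (X = -4 + (33071 - (-888)*31) = -4 + (33071 - 1*(-27528)) = -4 + (33071 + 27528) = -4 + 60599 = 60595)
1/(S(u(-16, -15)) + X) = 1/((-16)^(3/2) + 60595) = 1/(-64*I + 60595) = 1/(60595 - 64*I) = (60595 + 64*I)/3671758121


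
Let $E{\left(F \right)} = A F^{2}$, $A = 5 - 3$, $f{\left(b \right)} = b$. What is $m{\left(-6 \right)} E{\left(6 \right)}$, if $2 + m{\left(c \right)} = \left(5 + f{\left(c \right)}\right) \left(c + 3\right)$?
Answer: $72$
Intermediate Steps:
$A = 2$ ($A = 5 - 3 = 2$)
$m{\left(c \right)} = -2 + \left(3 + c\right) \left(5 + c\right)$ ($m{\left(c \right)} = -2 + \left(5 + c\right) \left(c + 3\right) = -2 + \left(5 + c\right) \left(3 + c\right) = -2 + \left(3 + c\right) \left(5 + c\right)$)
$E{\left(F \right)} = 2 F^{2}$
$m{\left(-6 \right)} E{\left(6 \right)} = \left(13 + \left(-6\right)^{2} + 8 \left(-6\right)\right) 2 \cdot 6^{2} = \left(13 + 36 - 48\right) 2 \cdot 36 = 1 \cdot 72 = 72$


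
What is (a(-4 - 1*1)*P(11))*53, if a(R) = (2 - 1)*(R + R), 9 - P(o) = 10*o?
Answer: 53530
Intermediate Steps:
P(o) = 9 - 10*o
a(R) = 2*R (a(R) = 1*(2*R) = 2*R)
(a(-4 - 1*1)*P(11))*53 = ((2*(-4 - 1*1))*(9 - 10*11))*53 = ((2*(-4 - 1))*(9 - 110))*53 = ((2*(-5))*(-101))*53 = -10*(-101)*53 = 1010*53 = 53530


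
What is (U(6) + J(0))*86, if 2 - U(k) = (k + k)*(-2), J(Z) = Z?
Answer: 2236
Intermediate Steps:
U(k) = 2 + 4*k (U(k) = 2 - (k + k)*(-2) = 2 - 2*k*(-2) = 2 - (-4)*k = 2 + 4*k)
(U(6) + J(0))*86 = ((2 + 4*6) + 0)*86 = ((2 + 24) + 0)*86 = (26 + 0)*86 = 26*86 = 2236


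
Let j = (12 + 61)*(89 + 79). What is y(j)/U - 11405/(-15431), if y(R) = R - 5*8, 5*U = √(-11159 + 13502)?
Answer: 11405/15431 + 61120*√2343/2343 ≈ 1263.4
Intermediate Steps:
U = √2343/5 (U = √(-11159 + 13502)/5 = √2343/5 ≈ 9.6809)
j = 12264 (j = 73*168 = 12264)
y(R) = -40 + R (y(R) = R - 40 = -40 + R)
y(j)/U - 11405/(-15431) = (-40 + 12264)/((√2343/5)) - 11405/(-15431) = 12224*(5*√2343/2343) - 11405*(-1/15431) = 61120*√2343/2343 + 11405/15431 = 11405/15431 + 61120*√2343/2343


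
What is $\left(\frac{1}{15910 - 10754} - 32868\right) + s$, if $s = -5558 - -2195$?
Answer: $- \frac{186807035}{5156} \approx -36231.0$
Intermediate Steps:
$s = -3363$ ($s = -5558 + 2195 = -3363$)
$\left(\frac{1}{15910 - 10754} - 32868\right) + s = \left(\frac{1}{15910 - 10754} - 32868\right) - 3363 = \left(\frac{1}{5156} - 32868\right) - 3363 = - \frac{169467407}{5156} - 3363 = - \frac{186807035}{5156}$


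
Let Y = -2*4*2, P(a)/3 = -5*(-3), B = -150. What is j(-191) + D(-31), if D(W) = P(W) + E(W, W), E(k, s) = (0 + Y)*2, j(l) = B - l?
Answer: 54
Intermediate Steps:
P(a) = 45 (P(a) = 3*(-5*(-3)) = 3*15 = 45)
Y = -16 (Y = -8*2 = -16)
j(l) = -150 - l
E(k, s) = -32 (E(k, s) = (0 - 16)*2 = -16*2 = -32)
D(W) = 13 (D(W) = 45 - 32 = 13)
j(-191) + D(-31) = (-150 - 1*(-191)) + 13 = (-150 + 191) + 13 = 41 + 13 = 54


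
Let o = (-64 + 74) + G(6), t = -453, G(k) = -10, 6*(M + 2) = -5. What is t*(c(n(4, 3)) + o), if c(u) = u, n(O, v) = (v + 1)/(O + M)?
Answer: -10872/7 ≈ -1553.1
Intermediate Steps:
M = -17/6 (M = -2 + (⅙)*(-5) = -2 - ⅚ = -17/6 ≈ -2.8333)
n(O, v) = (1 + v)/(-17/6 + O) (n(O, v) = (v + 1)/(O - 17/6) = (1 + v)/(-17/6 + O))
o = 0 (o = (-64 + 74) - 10 = 10 - 10 = 0)
t*(c(n(4, 3)) + o) = -453*(6*(1 + 3)/(-17 + 6*4) + 0) = -453*(6*4/(-17 + 24) + 0) = -453*(6*4/7 + 0) = -453*(6*(⅐)*4 + 0) = -453*(24/7 + 0) = -453*24/7 = -10872/7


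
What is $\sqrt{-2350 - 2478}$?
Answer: $2 i \sqrt{1207} \approx 69.484 i$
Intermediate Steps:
$\sqrt{-2350 - 2478} = \sqrt{-4828} = 2 i \sqrt{1207}$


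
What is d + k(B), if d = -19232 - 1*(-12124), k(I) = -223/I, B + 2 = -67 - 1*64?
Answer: -945141/133 ≈ -7106.3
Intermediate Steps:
B = -133 (B = -2 + (-67 - 1*64) = -2 + (-67 - 64) = -2 - 131 = -133)
d = -7108 (d = -19232 + 12124 = -7108)
d + k(B) = -7108 - 223/(-133) = -7108 - 223*(-1/133) = -7108 + 223/133 = -945141/133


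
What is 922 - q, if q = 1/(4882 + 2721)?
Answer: 7009965/7603 ≈ 922.00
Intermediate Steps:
q = 1/7603 ≈ 0.00013153
922 - q = 922 - 1*1/7603 = 922 - 1/7603 = 7009965/7603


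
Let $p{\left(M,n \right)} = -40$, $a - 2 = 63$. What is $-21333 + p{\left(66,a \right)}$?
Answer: $-21373$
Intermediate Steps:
$a = 65$ ($a = 2 + 63 = 65$)
$-21333 + p{\left(66,a \right)} = -21333 - 40 = -21373$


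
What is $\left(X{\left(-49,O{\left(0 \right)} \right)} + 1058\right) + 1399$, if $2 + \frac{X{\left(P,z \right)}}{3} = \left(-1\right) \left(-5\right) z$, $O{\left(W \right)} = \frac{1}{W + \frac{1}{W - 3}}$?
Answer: $2406$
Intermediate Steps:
$O{\left(W \right)} = \frac{1}{W + \frac{1}{-3 + W}}$
$X{\left(P,z \right)} = -6 + 15 z$ ($X{\left(P,z \right)} = -6 + 3 \left(-1\right) \left(-5\right) z = -6 + 3 \cdot 5 z = -6 + 15 z$)
$\left(X{\left(-49,O{\left(0 \right)} \right)} + 1058\right) + 1399 = \left(\left(-6 + 15 \frac{-3 + 0}{1 + 0^{2} - 0}\right) + 1058\right) + 1399 = \left(\left(-6 + 15 \frac{1}{1 + 0 + 0} \left(-3\right)\right) + 1058\right) + 1399 = \left(\left(-6 + 15 \cdot 1^{-1} \left(-3\right)\right) + 1058\right) + 1399 = \left(\left(-6 + 15 \cdot 1 \left(-3\right)\right) + 1058\right) + 1399 = \left(\left(-6 + 15 \left(-3\right)\right) + 1058\right) + 1399 = \left(\left(-6 - 45\right) + 1058\right) + 1399 = \left(-51 + 1058\right) + 1399 = 1007 + 1399 = 2406$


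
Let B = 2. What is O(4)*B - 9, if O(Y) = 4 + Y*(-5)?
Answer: -41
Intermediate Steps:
O(Y) = 4 - 5*Y
O(4)*B - 9 = (4 - 5*4)*2 - 9 = (4 - 20)*2 - 9 = -16*2 - 9 = -32 - 9 = -41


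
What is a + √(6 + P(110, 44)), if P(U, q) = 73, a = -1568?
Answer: -1568 + √79 ≈ -1559.1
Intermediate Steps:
a + √(6 + P(110, 44)) = -1568 + √(6 + 73) = -1568 + √79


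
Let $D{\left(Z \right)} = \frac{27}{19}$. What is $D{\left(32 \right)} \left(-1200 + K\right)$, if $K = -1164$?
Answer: $- \frac{63828}{19} \approx -3359.4$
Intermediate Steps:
$D{\left(Z \right)} = \frac{27}{19}$ ($D{\left(Z \right)} = 27 \cdot \frac{1}{19} = \frac{27}{19}$)
$D{\left(32 \right)} \left(-1200 + K\right) = \frac{27 \left(-1200 - 1164\right)}{19} = \frac{27}{19} \left(-2364\right) = - \frac{63828}{19}$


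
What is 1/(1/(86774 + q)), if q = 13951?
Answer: 100725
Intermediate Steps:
1/(1/(86774 + q)) = 1/(1/(86774 + 13951)) = 1/(1/100725) = 100725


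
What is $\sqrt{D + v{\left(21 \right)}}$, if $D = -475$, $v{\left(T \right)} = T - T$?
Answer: $5 i \sqrt{19} \approx 21.794 i$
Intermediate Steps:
$v{\left(T \right)} = 0$
$\sqrt{D + v{\left(21 \right)}} = \sqrt{-475 + 0} = \sqrt{-475} = 5 i \sqrt{19}$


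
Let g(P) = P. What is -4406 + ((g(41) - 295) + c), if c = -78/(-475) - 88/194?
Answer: -214722834/46075 ≈ -4660.3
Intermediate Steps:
c = -13334/46075 (c = -78*(-1/475) - 88*1/194 = 78/475 - 44/97 = -13334/46075 ≈ -0.28940)
-4406 + ((g(41) - 295) + c) = -4406 + ((41 - 295) - 13334/46075) = -4406 + (-254 - 13334/46075) = -4406 - 11716384/46075 = -214722834/46075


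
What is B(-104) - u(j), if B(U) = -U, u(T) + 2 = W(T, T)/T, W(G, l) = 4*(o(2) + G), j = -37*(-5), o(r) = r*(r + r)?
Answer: 18838/185 ≈ 101.83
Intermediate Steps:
o(r) = 2*r² (o(r) = r*(2*r) = 2*r²)
j = 185
W(G, l) = 32 + 4*G (W(G, l) = 4*(2*2² + G) = 4*(2*4 + G) = 4*(8 + G) = 32 + 4*G)
u(T) = -2 + (32 + 4*T)/T
B(-104) - u(j) = -1*(-104) - (2 + 32/185) = 104 - (2 + 32*(1/185)) = 104 - (2 + 32/185) = 104 - 1*402/185 = 104 - 402/185 = 18838/185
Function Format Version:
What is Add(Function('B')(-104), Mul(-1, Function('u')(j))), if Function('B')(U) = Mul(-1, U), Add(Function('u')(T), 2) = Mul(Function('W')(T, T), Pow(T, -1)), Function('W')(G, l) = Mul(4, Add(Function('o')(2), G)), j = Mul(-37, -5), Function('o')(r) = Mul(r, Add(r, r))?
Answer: Rational(18838, 185) ≈ 101.83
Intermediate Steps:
Function('o')(r) = Mul(2, Pow(r, 2)) (Function('o')(r) = Mul(r, Mul(2, r)) = Mul(2, Pow(r, 2)))
j = 185
Function('W')(G, l) = Add(32, Mul(4, G)) (Function('W')(G, l) = Mul(4, Add(Mul(2, Pow(2, 2)), G)) = Mul(4, Add(Mul(2, 4), G)) = Mul(4, Add(8, G)) = Add(32, Mul(4, G)))
Function('u')(T) = Add(-2, Mul(Pow(T, -1), Add(32, Mul(4, T)))) (Function('u')(T) = Add(-2, Mul(Add(32, Mul(4, T)), Pow(T, -1))) = Add(-2, Mul(Pow(T, -1), Add(32, Mul(4, T)))))
Add(Function('B')(-104), Mul(-1, Function('u')(j))) = Add(Mul(-1, -104), Mul(-1, Add(2, Mul(32, Pow(185, -1))))) = Add(104, Mul(-1, Add(2, Mul(32, Rational(1, 185))))) = Add(104, Mul(-1, Add(2, Rational(32, 185)))) = Add(104, Mul(-1, Rational(402, 185))) = Add(104, Rational(-402, 185)) = Rational(18838, 185)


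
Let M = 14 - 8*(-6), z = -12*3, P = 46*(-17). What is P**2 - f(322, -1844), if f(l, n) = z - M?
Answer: 611622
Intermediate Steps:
P = -782
z = -36
M = 62 (M = 14 + 48 = 62)
f(l, n) = -98 (f(l, n) = -36 - 1*62 = -36 - 62 = -98)
P**2 - f(322, -1844) = (-782)**2 - 1*(-98) = 611524 + 98 = 611622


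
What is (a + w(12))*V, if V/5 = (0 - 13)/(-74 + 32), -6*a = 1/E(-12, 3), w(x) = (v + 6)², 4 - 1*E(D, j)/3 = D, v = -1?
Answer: 467935/12096 ≈ 38.685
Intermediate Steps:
E(D, j) = 12 - 3*D
w(x) = 25 (w(x) = (-1 + 6)² = 5² = 25)
a = -1/288 (a = -1/(6*(12 - 3*(-12))) = -1/(6*(12 + 36)) = -⅙/48 = -⅙*1/48 = -1/288 ≈ -0.0034722)
V = 65/42 (V = 5*((0 - 13)/(-74 + 32)) = 5*(-13/(-42)) = 5*(-13*(-1/42)) = 5*(13/42) = 65/42 ≈ 1.5476)
(a + w(12))*V = (-1/288 + 25)*(65/42) = (7199/288)*(65/42) = 467935/12096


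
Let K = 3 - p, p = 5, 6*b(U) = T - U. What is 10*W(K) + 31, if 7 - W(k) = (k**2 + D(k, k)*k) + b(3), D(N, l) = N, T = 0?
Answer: 26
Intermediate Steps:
b(U) = -U/6 (b(U) = (0 - U)/6 = (-U)/6 = -U/6)
K = -2 (K = 3 - 1*5 = 3 - 5 = -2)
W(k) = 15/2 - 2*k**2 (W(k) = 7 - ((k**2 + k*k) - 1/6*3) = 7 - ((k**2 + k**2) - 1/2) = 7 - (2*k**2 - 1/2) = 7 - (-1/2 + 2*k**2) = 7 + (1/2 - 2*k**2) = 15/2 - 2*k**2)
10*W(K) + 31 = 10*(15/2 - 2*(-2)**2) + 31 = 10*(15/2 - 2*4) + 31 = 10*(15/2 - 8) + 31 = 10*(-1/2) + 31 = -5 + 31 = 26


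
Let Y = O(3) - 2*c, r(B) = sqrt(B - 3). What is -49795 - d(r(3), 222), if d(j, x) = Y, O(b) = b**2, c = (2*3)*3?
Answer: -49768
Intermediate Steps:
r(B) = sqrt(-3 + B)
c = 18 (c = 6*3 = 18)
Y = -27 (Y = 3**2 - 2*18 = 9 - 36 = -27)
d(j, x) = -27
-49795 - d(r(3), 222) = -49795 - 1*(-27) = -49795 + 27 = -49768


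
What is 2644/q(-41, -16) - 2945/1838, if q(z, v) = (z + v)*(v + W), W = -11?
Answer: 327317/2828682 ≈ 0.11571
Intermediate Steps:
q(z, v) = (-11 + v)*(v + z) (q(z, v) = (z + v)*(v - 11) = (v + z)*(-11 + v) = (-11 + v)*(v + z))
2644/q(-41, -16) - 2945/1838 = 2644/((-16)**2 - 11*(-16) - 11*(-41) - 16*(-41)) - 2945/1838 = 2644/(256 + 176 + 451 + 656) - 2945*1/1838 = 2644/1539 - 2945/1838 = 327317/2828682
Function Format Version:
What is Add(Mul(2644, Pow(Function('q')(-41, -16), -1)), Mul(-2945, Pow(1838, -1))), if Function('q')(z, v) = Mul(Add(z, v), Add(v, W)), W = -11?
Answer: Rational(327317, 2828682) ≈ 0.11571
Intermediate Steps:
Function('q')(z, v) = Mul(Add(-11, v), Add(v, z)) (Function('q')(z, v) = Mul(Add(z, v), Add(v, -11)) = Mul(Add(v, z), Add(-11, v)) = Mul(Add(-11, v), Add(v, z)))
Add(Mul(2644, Pow(Function('q')(-41, -16), -1)), Mul(-2945, Pow(1838, -1))) = Add(Mul(2644, Pow(Add(Pow(-16, 2), Mul(-11, -16), Mul(-11, -41), Mul(-16, -41)), -1)), Mul(-2945, Pow(1838, -1))) = Add(Mul(2644, Pow(Add(256, 176, 451, 656), -1)), Mul(-2945, Rational(1, 1838))) = Add(Mul(2644, Pow(1539, -1)), Rational(-2945, 1838)) = Add(Mul(2644, Rational(1, 1539)), Rational(-2945, 1838)) = Add(Rational(2644, 1539), Rational(-2945, 1838)) = Rational(327317, 2828682)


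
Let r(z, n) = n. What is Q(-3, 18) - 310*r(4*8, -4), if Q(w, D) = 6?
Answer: 1246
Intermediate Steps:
Q(-3, 18) - 310*r(4*8, -4) = 6 - 310*(-4) = 6 + 1240 = 1246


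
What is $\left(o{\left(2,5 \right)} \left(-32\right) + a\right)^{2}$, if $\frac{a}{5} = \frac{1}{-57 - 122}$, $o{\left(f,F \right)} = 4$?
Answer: $\frac{525188889}{32041} \approx 16391.0$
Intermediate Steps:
$a = - \frac{5}{179}$ ($a = \frac{5}{-57 - 122} = \frac{5}{-179} = 5 \left(- \frac{1}{179}\right) = - \frac{5}{179} \approx -0.027933$)
$\left(o{\left(2,5 \right)} \left(-32\right) + a\right)^{2} = \left(4 \left(-32\right) - \frac{5}{179}\right)^{2} = \left(-128 - \frac{5}{179}\right)^{2} = \left(- \frac{22917}{179}\right)^{2} = \frac{525188889}{32041}$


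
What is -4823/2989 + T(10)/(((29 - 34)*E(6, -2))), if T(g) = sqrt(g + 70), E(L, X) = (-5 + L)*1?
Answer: -689/427 - 4*sqrt(5)/5 ≈ -3.4024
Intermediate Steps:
E(L, X) = -5 + L
T(g) = sqrt(70 + g)
-4823/2989 + T(10)/(((29 - 34)*E(6, -2))) = -4823/2989 + sqrt(70 + 10)/(((29 - 34)*(-5 + 6))) = -4823*1/2989 + sqrt(80)/((-5*1)) = -689/427 + (4*sqrt(5))/(-5) = -689/427 + (4*sqrt(5))*(-1/5) = -689/427 - 4*sqrt(5)/5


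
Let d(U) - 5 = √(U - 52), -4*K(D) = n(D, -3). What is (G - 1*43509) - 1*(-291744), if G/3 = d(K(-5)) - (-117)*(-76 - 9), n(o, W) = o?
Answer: 218415 + 3*I*√203/2 ≈ 2.1842e+5 + 21.372*I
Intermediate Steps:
K(D) = -D/4
d(U) = 5 + √(-52 + U) (d(U) = 5 + √(U - 52) = 5 + √(-52 + U))
G = -29820 + 3*I*√203/2 (G = 3*((5 + √(-52 - ¼*(-5))) - (-117)*(-76 - 9)) = 3*((5 + √(-52 + 5/4)) - (-117)*(-85)) = 3*((5 + √(-203/4)) - 1*9945) = 3*((5 + I*√203/2) - 9945) = 3*(-9940 + I*√203/2) = -29820 + 3*I*√203/2 ≈ -29820.0 + 21.372*I)
(G - 1*43509) - 1*(-291744) = ((-29820 + 3*I*√203/2) - 1*43509) - 1*(-291744) = ((-29820 + 3*I*√203/2) - 43509) + 291744 = (-73329 + 3*I*√203/2) + 291744 = 218415 + 3*I*√203/2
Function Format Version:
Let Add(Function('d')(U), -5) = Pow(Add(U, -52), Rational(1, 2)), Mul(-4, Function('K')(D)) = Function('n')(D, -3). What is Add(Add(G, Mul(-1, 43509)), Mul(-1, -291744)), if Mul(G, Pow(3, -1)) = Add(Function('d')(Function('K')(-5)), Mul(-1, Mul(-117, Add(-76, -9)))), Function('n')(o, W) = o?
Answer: Add(218415, Mul(Rational(3, 2), I, Pow(203, Rational(1, 2)))) ≈ Add(2.1842e+5, Mul(21.372, I))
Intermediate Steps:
Function('K')(D) = Mul(Rational(-1, 4), D)
Function('d')(U) = Add(5, Pow(Add(-52, U), Rational(1, 2))) (Function('d')(U) = Add(5, Pow(Add(U, -52), Rational(1, 2))) = Add(5, Pow(Add(-52, U), Rational(1, 2))))
G = Add(-29820, Mul(Rational(3, 2), I, Pow(203, Rational(1, 2)))) (G = Mul(3, Add(Add(5, Pow(Add(-52, Mul(Rational(-1, 4), -5)), Rational(1, 2))), Mul(-1, Mul(-117, Add(-76, -9))))) = Mul(3, Add(Add(5, Pow(Add(-52, Rational(5, 4)), Rational(1, 2))), Mul(-1, Mul(-117, -85)))) = Mul(3, Add(Add(5, Pow(Rational(-203, 4), Rational(1, 2))), Mul(-1, 9945))) = Mul(3, Add(Add(5, Mul(Rational(1, 2), I, Pow(203, Rational(1, 2)))), -9945)) = Mul(3, Add(-9940, Mul(Rational(1, 2), I, Pow(203, Rational(1, 2))))) = Add(-29820, Mul(Rational(3, 2), I, Pow(203, Rational(1, 2)))) ≈ Add(-29820., Mul(21.372, I)))
Add(Add(G, Mul(-1, 43509)), Mul(-1, -291744)) = Add(Add(Add(-29820, Mul(Rational(3, 2), I, Pow(203, Rational(1, 2)))), Mul(-1, 43509)), Mul(-1, -291744)) = Add(Add(Add(-29820, Mul(Rational(3, 2), I, Pow(203, Rational(1, 2)))), -43509), 291744) = Add(Add(-73329, Mul(Rational(3, 2), I, Pow(203, Rational(1, 2)))), 291744) = Add(218415, Mul(Rational(3, 2), I, Pow(203, Rational(1, 2))))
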